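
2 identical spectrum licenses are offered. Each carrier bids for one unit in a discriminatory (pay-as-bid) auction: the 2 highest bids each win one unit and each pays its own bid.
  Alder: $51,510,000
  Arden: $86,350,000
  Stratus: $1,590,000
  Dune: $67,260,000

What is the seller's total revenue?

Total revenue: $153,610,000

Bids ranked high→low: 86,350,000 (Arden), 67,260,000 (Dune), 51,510,000 (Alder), 1,590,000 (Stratus)
Top 2: Arden, Dune.
Total revenue = 86,350,000 + 67,260,000 = $153,610,000.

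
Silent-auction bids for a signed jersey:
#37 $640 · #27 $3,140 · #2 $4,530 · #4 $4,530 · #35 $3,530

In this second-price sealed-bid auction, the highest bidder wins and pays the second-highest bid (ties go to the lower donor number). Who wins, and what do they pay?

#2 pays $4,530

Rule: the highest bidder wins and pays the second-highest bid.
Bids in order: 4,530 (#2) > 4,530 (#4) > 3,530 (#35) > 3,140 (#27) > 640 (#37)
#2 and #4 tie at $4,530; tie-break gives it to #2.
#2 is highest; pays the second-highest bid, $4,530.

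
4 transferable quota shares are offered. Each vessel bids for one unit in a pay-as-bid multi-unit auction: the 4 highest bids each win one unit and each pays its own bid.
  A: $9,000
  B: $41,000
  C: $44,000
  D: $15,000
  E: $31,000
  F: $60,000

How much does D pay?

D pays $0

Ordering the bids: 60,000 (F), 44,000 (C), 41,000 (B), 31,000 (E), 15,000 (D), 9,000 (A)
The 4 highest are F, C, B, E.
D does not win → $0.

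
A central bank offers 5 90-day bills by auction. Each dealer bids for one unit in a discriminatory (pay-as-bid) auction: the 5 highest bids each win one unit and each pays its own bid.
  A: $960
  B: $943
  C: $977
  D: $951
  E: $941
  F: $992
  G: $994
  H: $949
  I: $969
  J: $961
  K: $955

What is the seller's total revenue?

Sorting: 994 (G), 992 (F), 977 (C), 969 (I), 961 (J), 960 (A), 955 (K), …
The 5 highest are G, F, C, I, J.
Total revenue = 994 + 992 + 977 + 969 + 961 = $4,893.

Total revenue: $4,893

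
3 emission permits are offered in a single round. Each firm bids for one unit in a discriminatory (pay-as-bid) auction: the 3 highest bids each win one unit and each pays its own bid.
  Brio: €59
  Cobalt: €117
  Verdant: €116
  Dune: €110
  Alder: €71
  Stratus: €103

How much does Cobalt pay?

Sorting: 117 (Cobalt), 116 (Verdant), 110 (Dune), 103 (Stratus), 71 (Alder), …
Top 3: Cobalt, Verdant, Dune.
Cobalt wins → own bid €117.

Cobalt pays €117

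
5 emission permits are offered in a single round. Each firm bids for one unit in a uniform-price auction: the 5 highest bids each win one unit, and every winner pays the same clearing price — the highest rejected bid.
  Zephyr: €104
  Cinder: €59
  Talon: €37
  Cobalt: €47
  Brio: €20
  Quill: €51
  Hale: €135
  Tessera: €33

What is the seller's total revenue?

Bids ranked high→low: 135 (Hale), 104 (Zephyr), 59 (Cinder), 51 (Quill), 47 (Cobalt), 37 (Talon), 33 (Tessera), …
Top 5: Hale, Zephyr, Cinder, Quill, Cobalt.
First losing bid is Talon's €37, which sets the uniform price.
Total revenue = 5 × €37 = €185.

Total revenue: €185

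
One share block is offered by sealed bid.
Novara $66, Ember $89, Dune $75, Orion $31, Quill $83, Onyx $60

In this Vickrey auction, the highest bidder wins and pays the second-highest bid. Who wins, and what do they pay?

Ember pays $83

Sorting bids: 89 (Ember) > 83 (Quill) > 75 (Dune) > 66 (Novara) > 60 (Onyx) > 31 (Orion)
Second-price: Ember pays Quill's bid of $83.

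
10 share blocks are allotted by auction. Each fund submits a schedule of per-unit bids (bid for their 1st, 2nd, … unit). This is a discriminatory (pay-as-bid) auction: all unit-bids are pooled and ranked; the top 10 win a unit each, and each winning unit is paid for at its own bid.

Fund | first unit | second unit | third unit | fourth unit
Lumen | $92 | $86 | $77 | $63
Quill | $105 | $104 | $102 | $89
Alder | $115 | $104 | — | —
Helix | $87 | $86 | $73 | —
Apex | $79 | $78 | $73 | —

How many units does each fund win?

Alder 2, Helix 2, Lumen 2, Quill 4

Merging the schedules and taking the best 10: 115 (Alder-1), 105 (Quill-1), 104 (Quill-2), 104 (Alder-2), 102 (Quill-3), 92 (Lumen-1), 89 (Quill-4), 87 (Helix-1), 86 (Lumen-2), 86 (Helix-2)
Next rejected bid: $79 (not a price — pay-as-bid).
Allocation: Alder 2, Helix 2, Lumen 2, Quill 4.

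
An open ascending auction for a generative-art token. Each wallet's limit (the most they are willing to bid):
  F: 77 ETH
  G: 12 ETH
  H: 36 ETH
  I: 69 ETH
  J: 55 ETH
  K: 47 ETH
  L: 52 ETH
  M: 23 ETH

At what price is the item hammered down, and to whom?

F wins at 69 ETH

Limits in order: 77 (F) > 69 (I) > 55 (J) > 52 (L) > 47 (K) > 36 (H) > …
I is the last rival to drop out, at 69 ETH; F remains and wins at that price.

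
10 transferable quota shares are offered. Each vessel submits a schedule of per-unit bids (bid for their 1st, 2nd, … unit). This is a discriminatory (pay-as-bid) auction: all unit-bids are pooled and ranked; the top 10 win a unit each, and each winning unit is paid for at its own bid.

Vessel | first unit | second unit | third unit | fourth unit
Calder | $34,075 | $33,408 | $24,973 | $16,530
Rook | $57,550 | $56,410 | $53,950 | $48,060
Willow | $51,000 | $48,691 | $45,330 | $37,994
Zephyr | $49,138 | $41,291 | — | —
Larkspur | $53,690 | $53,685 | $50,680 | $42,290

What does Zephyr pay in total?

Zephyr pays $49,138

Merging the schedules and taking the best 10: 57,550 (Rook-1), 56,410 (Rook-2), 53,950 (Rook-3), 53,690 (Larkspur-1), 53,685 (Larkspur-2), 51,000 (Willow-1), 50,680 (Larkspur-3), 49,138 (Zephyr-1), 48,691 (Willow-2), 48,060 (Rook-4)
Next rejected bid: $45,330 (not a price — pay-as-bid).
Zephyr's winning unit-bids: 49,138 = $49,138.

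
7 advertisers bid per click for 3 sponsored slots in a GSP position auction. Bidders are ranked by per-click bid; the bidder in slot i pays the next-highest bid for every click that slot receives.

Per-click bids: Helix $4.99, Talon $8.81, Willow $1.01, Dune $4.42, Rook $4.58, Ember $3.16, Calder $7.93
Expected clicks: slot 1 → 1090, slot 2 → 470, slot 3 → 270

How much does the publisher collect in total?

Total revenue: $12225.60

Per-click bids in order: $8.81 (Talon) > $7.93 (Calder) > $4.99 (Helix) > $4.58 (Rook) > …
Slot 1: Talon pays $7.93 × 1090 = $8643.70
Slot 2: Calder pays $4.99 × 470 = $2345.30
Slot 3: Helix pays $4.58 × 270 = $1236.60
Total = $12225.60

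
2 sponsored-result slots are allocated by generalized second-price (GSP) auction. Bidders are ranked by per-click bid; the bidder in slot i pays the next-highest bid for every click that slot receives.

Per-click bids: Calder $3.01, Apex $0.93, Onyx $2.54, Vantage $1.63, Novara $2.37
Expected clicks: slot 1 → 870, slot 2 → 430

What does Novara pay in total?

Sorting advertisers: $3.01 (Calder) > $2.54 (Onyx) > $2.37 (Novara) > …
Novara ranks below slot 2 → no slot, pays nothing.

Novara pays $0.00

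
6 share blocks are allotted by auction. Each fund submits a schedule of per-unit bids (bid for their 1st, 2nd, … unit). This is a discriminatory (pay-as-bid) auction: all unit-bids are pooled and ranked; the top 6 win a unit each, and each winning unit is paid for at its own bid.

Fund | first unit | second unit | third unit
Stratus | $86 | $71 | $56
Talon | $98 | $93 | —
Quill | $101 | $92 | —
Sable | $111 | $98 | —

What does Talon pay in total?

Pooled unit-bids ranked (top 6): 111 (Sable-1), 101 (Quill-1), 98 (Talon-1), 98 (Sable-2), 93 (Talon-2), 92 (Quill-2)
Next rejected bid: $86 (not a price — pay-as-bid).
Talon's winning unit-bids: 98 + 93 = $191.

Talon pays $191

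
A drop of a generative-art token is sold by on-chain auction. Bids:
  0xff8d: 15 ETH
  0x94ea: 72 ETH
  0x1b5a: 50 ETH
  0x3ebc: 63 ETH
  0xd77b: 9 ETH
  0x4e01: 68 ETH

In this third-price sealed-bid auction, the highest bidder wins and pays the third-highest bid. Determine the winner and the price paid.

0x94ea pays 63 ETH

Bids ranked: 72 (0x94ea) > 68 (0x4e01) > 63 (0x3ebc) > 50 (0x1b5a) > 15 (0xff8d) > 9 (0xd77b)
0x94ea is highest; pays the third-highest bid, 63 ETH.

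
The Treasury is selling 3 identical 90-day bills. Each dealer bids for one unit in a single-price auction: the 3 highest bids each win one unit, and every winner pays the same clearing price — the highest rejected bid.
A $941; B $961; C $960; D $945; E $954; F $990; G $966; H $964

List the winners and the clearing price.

F, G, H; each pays $961

Bids ranked high→low: 990 (F), 966 (G), 964 (H), 961 (B), 960 (C), …
The 3 highest are F, G, H.
Highest unsuccessful bid: $961 → clearing price.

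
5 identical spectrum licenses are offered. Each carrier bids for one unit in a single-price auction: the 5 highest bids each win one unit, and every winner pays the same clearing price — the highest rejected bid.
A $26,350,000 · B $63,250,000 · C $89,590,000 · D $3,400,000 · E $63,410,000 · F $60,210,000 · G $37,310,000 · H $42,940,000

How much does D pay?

Bids ranked high→low: 89,590,000 (C), 63,410,000 (E), 63,250,000 (B), 60,210,000 (F), 42,940,000 (H), 37,310,000 (G), 26,350,000 (A), …
Winners (5 units): C, E, B, F, H.
Clearing price = highest rejected bid = $37,310,000.
D does not win → pays $0.

D pays $0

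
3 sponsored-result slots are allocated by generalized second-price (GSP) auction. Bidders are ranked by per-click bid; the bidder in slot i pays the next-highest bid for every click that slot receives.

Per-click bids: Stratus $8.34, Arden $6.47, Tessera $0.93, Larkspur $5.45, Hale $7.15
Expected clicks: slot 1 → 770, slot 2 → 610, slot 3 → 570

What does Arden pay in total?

Arden pays $3106.50

Sorting advertisers: $8.34 (Stratus) > $7.15 (Hale) > $6.47 (Arden) > $5.45 (Larkspur) > …
Arden holds slot 3 → pays next bid $5.45 × 570 clicks = $3106.50.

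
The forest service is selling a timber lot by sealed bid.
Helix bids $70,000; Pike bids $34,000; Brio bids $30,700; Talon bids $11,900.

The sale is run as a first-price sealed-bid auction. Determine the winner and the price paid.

Bids in order: 70,000 (Helix) > 34,000 (Pike) > 30,700 (Brio) > 11,900 (Talon)
Helix is highest → pays own bid, $70,000.

Helix pays $70,000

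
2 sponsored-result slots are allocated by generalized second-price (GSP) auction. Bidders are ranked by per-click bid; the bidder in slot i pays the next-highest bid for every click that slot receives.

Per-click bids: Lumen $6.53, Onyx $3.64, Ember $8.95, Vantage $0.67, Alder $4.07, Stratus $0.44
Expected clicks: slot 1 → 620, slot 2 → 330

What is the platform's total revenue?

Ranked by bid: $8.95 (Ember) > $6.53 (Lumen) > $4.07 (Alder) > …
Slot 1: Ember pays $6.53 × 620 = $4048.60
Slot 2: Lumen pays $4.07 × 330 = $1343.10
Total = $5391.70

Total revenue: $5391.70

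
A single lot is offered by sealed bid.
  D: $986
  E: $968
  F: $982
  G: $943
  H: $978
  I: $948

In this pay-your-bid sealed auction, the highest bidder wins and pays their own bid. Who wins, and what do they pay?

Rule: the highest bidder wins and pays their own bid.
Bids in order: 986 (D) > 982 (F) > 978 (H) > 968 (E) > 948 (I) > 943 (G)
D is highest → pays own bid, $986.

D pays $986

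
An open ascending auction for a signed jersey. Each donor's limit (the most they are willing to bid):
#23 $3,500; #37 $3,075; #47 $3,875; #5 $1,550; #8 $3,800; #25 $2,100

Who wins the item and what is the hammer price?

Rule: the price rises until one bidder remains; the winner pays the price at which the last rival dropped out.
Limits ranked: 3,875 (#47) > 3,800 (#8) > 3,500 (#23) > 3,075 (#37) > 2,100 (#25) > 1,550 (#5)
Once the price passes $3,800, only #47 is left; the hammer falls at #8's limit of $3,800.

#47 wins at $3,800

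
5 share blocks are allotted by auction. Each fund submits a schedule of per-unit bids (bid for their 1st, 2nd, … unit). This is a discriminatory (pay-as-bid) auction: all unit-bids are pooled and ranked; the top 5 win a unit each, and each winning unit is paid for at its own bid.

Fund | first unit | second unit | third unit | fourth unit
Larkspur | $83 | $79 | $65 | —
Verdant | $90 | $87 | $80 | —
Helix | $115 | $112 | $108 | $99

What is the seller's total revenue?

All unit-bids, highest first — top 5: 115 (Helix-1), 112 (Helix-2), 108 (Helix-3), 99 (Helix-4), 90 (Verdant-1)
Next rejected bid: $87 (not a price — pay-as-bid).
Each winning unit pays its own bid.
Revenue = 115 + 112 + 108 + 99 + 90 = $524.

Total revenue: $524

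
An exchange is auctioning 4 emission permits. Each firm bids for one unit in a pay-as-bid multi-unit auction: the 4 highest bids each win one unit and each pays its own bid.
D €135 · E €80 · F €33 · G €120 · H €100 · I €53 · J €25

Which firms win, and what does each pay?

Ordering the bids: 135 (D), 120 (G), 100 (H), 80 (E), 53 (I), 33 (F), …
Winners (4 units): D, G, H, E.
Each winner pays its own bid: D €135, G €120, H €100, E €80.

D €135, G €120, H €100, E €80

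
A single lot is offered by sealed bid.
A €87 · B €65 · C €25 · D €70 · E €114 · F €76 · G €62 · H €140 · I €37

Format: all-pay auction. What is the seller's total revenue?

All-pay auction: the highest bidder wins the item, but every bidder pays their own bid.
Sorting bids: 140 (H) > 114 (E) > 87 (A) > 76 (F) > 70 (D) > 65 (B) > …
H wins with the top bid; all bids are sunk regardless.
Every bidder forfeits their bid regardless of winning.
Revenue = 87 + 65 + 25 + 70 + 114 + 76 + 62 + 140 + 37 = €676.

Total revenue: €676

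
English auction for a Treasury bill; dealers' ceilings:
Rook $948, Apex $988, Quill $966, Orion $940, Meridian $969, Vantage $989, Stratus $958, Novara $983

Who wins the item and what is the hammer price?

Limits ranked: 989 (Vantage) > 988 (Apex) > 983 (Novara) > 969 (Meridian) > 966 (Quill) > 958 (Stratus) > …
Bidding ends when Apex exits at $988; Vantage takes it.

Vantage wins at $988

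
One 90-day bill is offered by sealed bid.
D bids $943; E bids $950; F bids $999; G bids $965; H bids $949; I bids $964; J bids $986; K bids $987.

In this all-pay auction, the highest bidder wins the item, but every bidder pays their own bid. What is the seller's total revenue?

Bids ranked: 999 (F) > 987 (K) > 986 (J) > 965 (G) > 964 (I) > 950 (E) > …
Every bidder forfeits their bid regardless of winning.
Revenue = 943 + 950 + 999 + 965 + 949 + 964 + 986 + 987 = $7,743.

Total revenue: $7,743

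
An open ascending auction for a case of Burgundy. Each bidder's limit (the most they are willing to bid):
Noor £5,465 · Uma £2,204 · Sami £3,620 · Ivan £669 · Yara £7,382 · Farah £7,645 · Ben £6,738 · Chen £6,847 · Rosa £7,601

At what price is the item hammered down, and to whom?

Open ascending-bid auction: the price rises until one bidder remains; the winner pays the price at which the last rival dropped out.
Sorting limits: 7,645 (Farah) > 7,601 (Rosa) > 7,382 (Yara) > 6,847 (Chen) > 6,738 (Ben) > 5,465 (Noor) > …
Bidding ends when Rosa exits at £7,601; Farah takes it.

Farah wins at £7,601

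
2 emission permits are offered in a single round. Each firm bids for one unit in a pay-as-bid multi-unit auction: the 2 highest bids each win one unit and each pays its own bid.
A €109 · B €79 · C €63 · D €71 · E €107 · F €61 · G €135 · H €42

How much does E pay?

E pays €0

Sorting: 135 (G), 109 (A), 107 (E), 79 (B), …
Winners (2 units): G, A.
E does not win → €0.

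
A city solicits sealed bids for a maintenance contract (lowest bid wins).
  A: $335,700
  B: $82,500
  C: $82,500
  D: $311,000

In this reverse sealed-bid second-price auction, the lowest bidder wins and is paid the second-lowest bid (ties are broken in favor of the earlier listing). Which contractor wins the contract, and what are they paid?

Bids ranked: 82,500 (B) < 82,500 (C) < 311,000 (D) < 335,700 (A)
B and C tie at $82,500; tie-break gives it to B.
B wins with the lowest bid; price is set by the runner-up at $82,500.

B is paid $82,500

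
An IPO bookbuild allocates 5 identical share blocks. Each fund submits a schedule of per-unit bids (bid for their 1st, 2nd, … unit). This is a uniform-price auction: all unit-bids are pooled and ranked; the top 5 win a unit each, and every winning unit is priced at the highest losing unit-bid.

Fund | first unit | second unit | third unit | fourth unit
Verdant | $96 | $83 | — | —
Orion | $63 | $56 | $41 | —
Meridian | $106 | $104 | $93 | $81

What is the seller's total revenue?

Total revenue: $405

All unit-bids, highest first — top 5: 106 (Meridian-1), 104 (Meridian-2), 96 (Verdant-1), 93 (Meridian-3), 83 (Verdant-2)
First bid not allocated: $81.
Allocation: Meridian 3, Verdant 2. Every unit priced at $81.
Revenue = 5 × 81 = $405.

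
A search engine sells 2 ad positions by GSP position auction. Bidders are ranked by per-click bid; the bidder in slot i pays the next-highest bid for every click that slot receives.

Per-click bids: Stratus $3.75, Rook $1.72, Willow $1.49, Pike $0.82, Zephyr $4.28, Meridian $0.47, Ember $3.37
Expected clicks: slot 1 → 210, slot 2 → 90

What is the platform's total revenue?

Total revenue: $1090.80

Ranked by bid: $4.28 (Zephyr) > $3.75 (Stratus) > $3.37 (Ember) > …
Slot 1: Zephyr pays $3.75 × 210 = $787.50
Slot 2: Stratus pays $3.37 × 90 = $303.30
Total = $1090.80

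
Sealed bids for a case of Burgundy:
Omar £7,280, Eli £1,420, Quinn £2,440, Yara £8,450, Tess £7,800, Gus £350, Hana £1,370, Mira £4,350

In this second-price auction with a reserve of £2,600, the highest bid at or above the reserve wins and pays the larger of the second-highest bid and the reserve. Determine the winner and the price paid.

Yara pays £7,800

Bids in order: 8,450 (Yara) > 7,800 (Tess) > 7,280 (Omar) > 4,350 (Mira) > 2,440 (Quinn) > 1,420 (Eli) > …
Highest eligible bid: Yara at £8,450.
max(second-highest £7,800, reserve £2,600) = £7,800; the reserve does not bind.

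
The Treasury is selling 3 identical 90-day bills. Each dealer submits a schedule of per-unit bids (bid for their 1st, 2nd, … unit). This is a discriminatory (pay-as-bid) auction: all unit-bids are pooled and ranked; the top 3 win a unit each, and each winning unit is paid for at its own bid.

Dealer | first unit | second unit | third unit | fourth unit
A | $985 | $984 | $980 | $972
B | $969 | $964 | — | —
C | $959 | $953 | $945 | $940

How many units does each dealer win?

A 3

Merging the schedules and taking the best 3: 985 (A-1), 984 (A-2), 980 (A-3)
Next rejected bid: $972 (not a price — pay-as-bid).
Allocation: A 3.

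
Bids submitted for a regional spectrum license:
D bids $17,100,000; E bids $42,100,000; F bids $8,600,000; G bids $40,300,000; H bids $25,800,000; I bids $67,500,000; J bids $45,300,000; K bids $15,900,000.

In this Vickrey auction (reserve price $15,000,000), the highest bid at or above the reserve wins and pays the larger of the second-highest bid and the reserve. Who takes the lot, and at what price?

I pays $45,300,000

Sorting bids: 67,500,000 (I) > 45,300,000 (J) > 42,100,000 (E) > 40,300,000 (G) > 25,800,000 (H) > 17,100,000 (D) > …
I has the top bid at or above the reserve ($67,500,000).
max(second-highest $45,300,000, reserve $15,000,000) = $45,300,000; the reserve does not bind.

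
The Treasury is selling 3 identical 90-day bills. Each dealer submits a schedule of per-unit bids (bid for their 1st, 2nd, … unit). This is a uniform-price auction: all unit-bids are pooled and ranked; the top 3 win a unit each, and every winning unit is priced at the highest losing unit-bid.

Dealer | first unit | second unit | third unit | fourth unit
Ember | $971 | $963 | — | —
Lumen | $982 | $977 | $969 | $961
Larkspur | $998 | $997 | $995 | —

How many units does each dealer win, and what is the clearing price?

Merging the schedules and taking the best 3: 998 (Larkspur-1), 997 (Larkspur-2), 995 (Larkspur-3)
Highest rejected unit-bid = $982.
Allocation: Larkspur 3.

Larkspur 3; clearing price $982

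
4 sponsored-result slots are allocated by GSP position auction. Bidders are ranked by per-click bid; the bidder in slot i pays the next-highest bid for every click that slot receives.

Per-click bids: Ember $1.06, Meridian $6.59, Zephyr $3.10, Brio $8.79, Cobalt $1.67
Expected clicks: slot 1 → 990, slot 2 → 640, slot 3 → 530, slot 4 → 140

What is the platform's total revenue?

Sorting advertisers: $8.79 (Brio) > $6.59 (Meridian) > $3.10 (Zephyr) > $1.67 (Cobalt) > $1.06 (Ember)
Slot 1: Brio pays $6.59 × 990 = $6524.10
Slot 2: Meridian pays $3.10 × 640 = $1984.00
Slot 3: Zephyr pays $1.67 × 530 = $885.10
Slot 4: Cobalt pays $1.06 × 140 = $148.40
Total = $9541.60

Total revenue: $9541.60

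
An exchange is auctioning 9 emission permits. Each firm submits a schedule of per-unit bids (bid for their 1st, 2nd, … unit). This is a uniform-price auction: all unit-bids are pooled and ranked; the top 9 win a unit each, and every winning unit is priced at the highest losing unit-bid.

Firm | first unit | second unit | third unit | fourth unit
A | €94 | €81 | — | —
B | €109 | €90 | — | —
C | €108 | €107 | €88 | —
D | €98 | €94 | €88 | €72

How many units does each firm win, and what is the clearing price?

Pooled unit-bids ranked (top 9): 109 (B-1), 108 (C-1), 107 (C-2), 98 (D-1), 94 (A-1), 94 (D-2), 90 (B-2), 88 (C-3), 88 (D-3)
The (k+1)-th unit-bid is €81.
Allocation: A 1, B 2, C 3, D 3.

A 1, B 2, C 3, D 3; clearing price €81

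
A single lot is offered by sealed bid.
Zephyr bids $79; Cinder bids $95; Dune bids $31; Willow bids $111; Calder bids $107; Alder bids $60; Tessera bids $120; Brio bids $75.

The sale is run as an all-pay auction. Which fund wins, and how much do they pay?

Tessera pays $120

Bids in order: 120 (Tessera) > 111 (Willow) > 107 (Calder) > 95 (Cinder) > 79 (Zephyr) > 75 (Brio) > …
Tessera wins with the top bid; all bids are sunk regardless.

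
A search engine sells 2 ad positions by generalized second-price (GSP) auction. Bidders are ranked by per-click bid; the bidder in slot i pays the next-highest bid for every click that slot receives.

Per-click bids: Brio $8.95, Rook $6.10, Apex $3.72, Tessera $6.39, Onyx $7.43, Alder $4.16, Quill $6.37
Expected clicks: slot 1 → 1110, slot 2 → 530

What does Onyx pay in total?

Onyx pays $3386.70

Ranked by bid: $8.95 (Brio) > $7.43 (Onyx) > $6.39 (Tessera) > …
Onyx holds slot 2 → pays next bid $6.39 × 530 clicks = $3386.70.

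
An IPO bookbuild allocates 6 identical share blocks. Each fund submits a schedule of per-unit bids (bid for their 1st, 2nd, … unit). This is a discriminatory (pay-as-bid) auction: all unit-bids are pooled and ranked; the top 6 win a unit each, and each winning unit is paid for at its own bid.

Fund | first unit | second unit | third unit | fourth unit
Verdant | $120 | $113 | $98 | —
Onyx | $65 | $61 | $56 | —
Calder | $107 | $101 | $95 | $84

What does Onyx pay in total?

Onyx pays $0

Merging the schedules and taking the best 6: 120 (Verdant-1), 113 (Verdant-2), 107 (Calder-1), 101 (Calder-2), 98 (Verdant-3), 95 (Calder-3)
Next rejected bid: $84 (not a price — pay-as-bid).
Onyx wins no units.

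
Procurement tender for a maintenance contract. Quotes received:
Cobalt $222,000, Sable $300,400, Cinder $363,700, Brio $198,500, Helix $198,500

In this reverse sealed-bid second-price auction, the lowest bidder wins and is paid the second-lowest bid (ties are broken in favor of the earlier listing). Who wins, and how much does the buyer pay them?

Bids ranked: 198,500 (Brio) < 198,500 (Helix) < 222,000 (Cobalt) < 300,400 (Sable) < 363,700 (Cinder)
Brio and Helix tie at $198,500; tie-break gives it to Brio.
Brio is lowest; is paid the second-lowest bid, $198,500.

Brio is paid $198,500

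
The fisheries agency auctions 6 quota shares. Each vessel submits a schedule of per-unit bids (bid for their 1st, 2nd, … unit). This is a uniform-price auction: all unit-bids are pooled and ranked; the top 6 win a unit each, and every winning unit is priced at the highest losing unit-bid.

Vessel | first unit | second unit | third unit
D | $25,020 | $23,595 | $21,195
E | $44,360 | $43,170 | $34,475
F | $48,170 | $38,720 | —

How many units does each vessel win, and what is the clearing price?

D 1, E 3, F 2; clearing price $23,595

Pooled unit-bids ranked (top 6): 48,170 (F-1), 44,360 (E-1), 43,170 (E-2), 38,720 (F-2), 34,475 (E-3), 25,020 (D-1)
The (k+1)-th unit-bid is $23,595.
Allocation: D 1, E 3, F 2.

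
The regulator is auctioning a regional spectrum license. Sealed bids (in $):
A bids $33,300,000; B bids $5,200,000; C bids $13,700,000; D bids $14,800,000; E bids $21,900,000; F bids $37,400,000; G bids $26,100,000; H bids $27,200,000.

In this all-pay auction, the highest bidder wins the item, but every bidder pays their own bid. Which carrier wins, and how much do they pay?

F pays $37,400,000

Rule: the highest bidder wins the item, but every bidder pays their own bid.
Sorting bids: 37,400,000 (F) > 33,300,000 (A) > 27,200,000 (H) > 26,100,000 (G) > 21,900,000 (E) > 14,800,000 (D) > …
F wins with the top bid; all bids are sunk regardless.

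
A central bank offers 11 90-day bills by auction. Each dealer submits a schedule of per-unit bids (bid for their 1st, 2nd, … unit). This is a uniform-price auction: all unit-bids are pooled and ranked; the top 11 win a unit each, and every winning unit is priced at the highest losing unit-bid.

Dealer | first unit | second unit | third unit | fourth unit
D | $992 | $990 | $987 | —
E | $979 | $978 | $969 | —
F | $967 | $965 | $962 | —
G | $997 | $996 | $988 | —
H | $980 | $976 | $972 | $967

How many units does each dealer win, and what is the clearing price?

Pooled unit-bids ranked (top 11): 997 (G-1), 996 (G-2), 992 (D-1), 990 (D-2), 988 (G-3), 987 (D-3), 980 (H-1), 979 (E-1), 978 (E-2), 976 (H-2), 972 (H-3)
Highest rejected unit-bid = $969.
Allocation: D 3, E 2, G 3, H 3.

D 3, E 2, G 3, H 3; clearing price $969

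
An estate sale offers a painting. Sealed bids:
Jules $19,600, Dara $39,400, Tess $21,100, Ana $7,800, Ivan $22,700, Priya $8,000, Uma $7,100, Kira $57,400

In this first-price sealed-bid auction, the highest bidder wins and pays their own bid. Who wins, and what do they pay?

Kira pays $57,400

First-price sealed-bid auction: the highest bidder wins and pays their own bid.
Sorting bids: 57,400 (Kira) > 39,400 (Dara) > 22,700 (Ivan) > 21,100 (Tess) > 19,600 (Jules) > 8,000 (Priya) > …
First-price: Kira pays what they bid, $57,400.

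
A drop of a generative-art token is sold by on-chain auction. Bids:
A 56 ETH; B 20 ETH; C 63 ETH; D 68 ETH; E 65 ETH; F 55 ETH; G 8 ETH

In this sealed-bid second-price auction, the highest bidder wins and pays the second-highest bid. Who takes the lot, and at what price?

Bids ranked: 68 (D) > 65 (E) > 63 (C) > 56 (A) > 55 (F) > 20 (B) > …
D wins with the highest bid; price is set by the runner-up at 65 ETH.

D pays 65 ETH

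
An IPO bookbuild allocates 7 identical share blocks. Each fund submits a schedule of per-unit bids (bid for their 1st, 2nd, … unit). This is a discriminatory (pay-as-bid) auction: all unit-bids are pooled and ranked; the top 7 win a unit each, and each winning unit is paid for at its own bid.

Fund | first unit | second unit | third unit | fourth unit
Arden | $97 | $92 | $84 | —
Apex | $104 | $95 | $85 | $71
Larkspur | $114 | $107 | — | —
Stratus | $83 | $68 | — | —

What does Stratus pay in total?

Stratus pays $0

Merging the schedules and taking the best 7: 114 (Larkspur-1), 107 (Larkspur-2), 104 (Apex-1), 97 (Arden-1), 95 (Apex-2), 92 (Arden-2), 85 (Apex-3)
Next rejected bid: $84 (not a price — pay-as-bid).
Stratus wins no units.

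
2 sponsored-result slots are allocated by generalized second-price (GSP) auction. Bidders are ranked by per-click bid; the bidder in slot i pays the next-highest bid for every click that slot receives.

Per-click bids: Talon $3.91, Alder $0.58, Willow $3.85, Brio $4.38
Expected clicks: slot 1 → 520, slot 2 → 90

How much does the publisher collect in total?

Total revenue: $2379.70

Ranked by bid: $4.38 (Brio) > $3.91 (Talon) > $3.85 (Willow) > …
Slot 1: Brio pays $3.91 × 520 = $2033.20
Slot 2: Talon pays $3.85 × 90 = $346.50
Total = $2379.70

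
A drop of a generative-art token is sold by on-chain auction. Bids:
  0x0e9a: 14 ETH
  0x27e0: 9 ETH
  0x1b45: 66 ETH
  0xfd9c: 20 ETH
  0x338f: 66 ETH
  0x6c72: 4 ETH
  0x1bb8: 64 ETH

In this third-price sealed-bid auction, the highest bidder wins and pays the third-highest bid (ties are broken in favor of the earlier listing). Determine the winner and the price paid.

0x1b45 pays 64 ETH

Sorting bids: 66 (0x1b45) > 66 (0x338f) > 64 (0x1bb8) > 20 (0xfd9c) > 14 (0x0e9a) > 9 (0x27e0) > …
Tie at 66 ETH → 0x1b45 wins by tie-break.
0x1b45 is highest; pays the third-highest bid, 64 ETH.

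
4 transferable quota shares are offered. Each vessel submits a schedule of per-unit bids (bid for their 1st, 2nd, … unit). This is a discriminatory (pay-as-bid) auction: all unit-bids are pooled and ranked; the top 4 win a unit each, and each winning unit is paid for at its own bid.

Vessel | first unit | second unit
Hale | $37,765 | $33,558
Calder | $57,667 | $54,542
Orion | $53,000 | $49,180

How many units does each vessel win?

All unit-bids, highest first — top 4: 57,667 (Calder-1), 54,542 (Calder-2), 53,000 (Orion-1), 49,180 (Orion-2)
Next rejected bid: $37,765 (not a price — pay-as-bid).
Allocation: Calder 2, Orion 2.

Calder 2, Orion 2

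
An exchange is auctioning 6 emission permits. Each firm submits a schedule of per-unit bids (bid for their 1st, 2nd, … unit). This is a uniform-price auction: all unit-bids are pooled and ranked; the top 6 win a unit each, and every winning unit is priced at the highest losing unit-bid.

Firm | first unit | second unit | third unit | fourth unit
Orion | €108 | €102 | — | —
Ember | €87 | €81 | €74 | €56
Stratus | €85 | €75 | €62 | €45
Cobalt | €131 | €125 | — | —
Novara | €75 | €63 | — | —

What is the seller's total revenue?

Total revenue: €486

All unit-bids, highest first — top 6: 131 (Cobalt-1), 125 (Cobalt-2), 108 (Orion-1), 102 (Orion-2), 87 (Ember-1), 85 (Stratus-1)
The (k+1)-th unit-bid is €81.
Allocation: Cobalt 2, Ember 1, Orion 2, Stratus 1. Every unit priced at €81.
Revenue = 6 × 81 = €486.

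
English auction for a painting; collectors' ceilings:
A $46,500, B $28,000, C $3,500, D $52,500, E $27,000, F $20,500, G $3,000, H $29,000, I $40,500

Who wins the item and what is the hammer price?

D wins at $46,500

Open ascending-bid auction: the price rises until one bidder remains; the winner pays the price at which the last rival dropped out.
Limits in order: 52,500 (D) > 46,500 (A) > 40,500 (I) > 29,000 (H) > 28,000 (B) > 27,000 (E) > …
Bidding ends when A exits at $46,500; D takes it.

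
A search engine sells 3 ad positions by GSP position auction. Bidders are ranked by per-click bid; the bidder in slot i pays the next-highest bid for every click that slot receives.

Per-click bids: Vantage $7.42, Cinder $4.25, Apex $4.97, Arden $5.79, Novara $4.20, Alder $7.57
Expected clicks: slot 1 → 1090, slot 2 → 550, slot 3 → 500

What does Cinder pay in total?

Cinder pays $0.00

Sorting advertisers: $7.57 (Alder) > $7.42 (Vantage) > $5.79 (Arden) > $4.97 (Apex) > …
Cinder ranks below slot 3 → no slot, pays nothing.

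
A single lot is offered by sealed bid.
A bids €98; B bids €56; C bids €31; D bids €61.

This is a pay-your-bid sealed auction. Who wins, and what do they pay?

A pays €98

Pay-your-bid sealed auction: the highest bidder wins and pays their own bid.
Bids in order: 98 (A) > 61 (D) > 56 (B) > 31 (C)
A has the highest bid and pays exactly that: €98.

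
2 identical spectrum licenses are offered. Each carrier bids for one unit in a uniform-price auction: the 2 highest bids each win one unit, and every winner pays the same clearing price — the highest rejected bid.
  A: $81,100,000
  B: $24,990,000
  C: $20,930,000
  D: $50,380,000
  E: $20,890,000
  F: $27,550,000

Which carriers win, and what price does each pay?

Ordering the bids: 81,100,000 (A), 50,380,000 (D), 27,550,000 (F), 24,990,000 (B), …
Top 2: A, D.
Clearing price = highest rejected bid = $27,550,000.

A, D; each pays $27,550,000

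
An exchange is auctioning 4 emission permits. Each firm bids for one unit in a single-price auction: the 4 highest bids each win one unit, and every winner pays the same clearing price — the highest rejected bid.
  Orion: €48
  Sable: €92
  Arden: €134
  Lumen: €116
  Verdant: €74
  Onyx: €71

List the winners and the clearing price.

Arden, Lumen, Sable, Verdant; each pays €71

Bids ranked high→low: 134 (Arden), 116 (Lumen), 92 (Sable), 74 (Verdant), 71 (Onyx), 48 (Orion)
The 4 highest are Arden, Lumen, Sable, Verdant.
First losing bid is Onyx's €71, which sets the uniform price.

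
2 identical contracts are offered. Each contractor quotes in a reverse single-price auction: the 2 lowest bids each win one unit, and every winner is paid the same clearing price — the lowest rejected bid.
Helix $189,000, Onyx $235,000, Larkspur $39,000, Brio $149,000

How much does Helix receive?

Helix is paid $0

Ordering the bids: 39,000 (Larkspur), 149,000 (Brio), 189,000 (Helix), 235,000 (Onyx)
Winners (2 units): Larkspur, Brio.
Clearing price = lowest rejected bid = $189,000.
Helix does not win → is paid $0.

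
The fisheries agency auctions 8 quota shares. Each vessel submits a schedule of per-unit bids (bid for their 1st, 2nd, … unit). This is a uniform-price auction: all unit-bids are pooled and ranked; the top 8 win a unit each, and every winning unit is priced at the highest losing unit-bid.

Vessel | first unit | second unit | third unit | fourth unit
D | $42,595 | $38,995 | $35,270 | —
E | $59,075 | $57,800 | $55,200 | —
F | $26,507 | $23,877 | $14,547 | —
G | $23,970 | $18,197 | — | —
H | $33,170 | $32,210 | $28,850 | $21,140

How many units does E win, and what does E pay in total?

Merging the schedules and taking the best 8: 59,075 (E-1), 57,800 (E-2), 55,200 (E-3), 42,595 (D-1), 38,995 (D-2), 35,270 (D-3), 33,170 (H-1), 32,210 (H-2)
The (k+1)-th unit-bid is $28,850.
E wins 3 unit(s) at $28,850 each.

E: 3 units, pays $86,550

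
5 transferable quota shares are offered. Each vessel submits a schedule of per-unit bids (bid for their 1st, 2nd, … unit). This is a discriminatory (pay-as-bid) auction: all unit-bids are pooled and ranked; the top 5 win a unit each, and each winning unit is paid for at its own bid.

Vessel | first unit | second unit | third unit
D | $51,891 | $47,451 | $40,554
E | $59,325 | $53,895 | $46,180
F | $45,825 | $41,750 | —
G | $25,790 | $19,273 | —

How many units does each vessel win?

All unit-bids, highest first — top 5: 59,325 (E-1), 53,895 (E-2), 51,891 (D-1), 47,451 (D-2), 46,180 (E-3)
Next rejected bid: $45,825 (not a price — pay-as-bid).
Allocation: D 2, E 3.

D 2, E 3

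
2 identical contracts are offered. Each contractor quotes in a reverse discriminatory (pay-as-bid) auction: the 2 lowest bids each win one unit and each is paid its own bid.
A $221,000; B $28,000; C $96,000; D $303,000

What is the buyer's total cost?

Ordering the bids: 28,000 (B), 96,000 (C), 221,000 (A), 303,000 (D)
Winners (2 units): B, C.
Total cost = 28,000 + 96,000 = $124,000.

Total cost: $124,000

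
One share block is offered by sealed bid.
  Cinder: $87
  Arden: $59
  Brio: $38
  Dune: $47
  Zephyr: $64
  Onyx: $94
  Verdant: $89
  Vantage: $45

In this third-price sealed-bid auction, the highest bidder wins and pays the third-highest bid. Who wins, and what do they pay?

Onyx pays $87

Bids ranked: 94 (Onyx) > 89 (Verdant) > 87 (Cinder) > 64 (Zephyr) > 59 (Arden) > 47 (Dune) > …
Onyx wins; payment is bid #3 in the ranking = $87.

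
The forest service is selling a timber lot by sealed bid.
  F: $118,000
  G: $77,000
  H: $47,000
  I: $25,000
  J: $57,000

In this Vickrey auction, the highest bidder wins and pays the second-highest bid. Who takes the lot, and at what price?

F pays $77,000

Bids in order: 118,000 (F) > 77,000 (G) > 57,000 (J) > 47,000 (H) > 25,000 (I)
F is highest; pays the second-highest bid, $77,000.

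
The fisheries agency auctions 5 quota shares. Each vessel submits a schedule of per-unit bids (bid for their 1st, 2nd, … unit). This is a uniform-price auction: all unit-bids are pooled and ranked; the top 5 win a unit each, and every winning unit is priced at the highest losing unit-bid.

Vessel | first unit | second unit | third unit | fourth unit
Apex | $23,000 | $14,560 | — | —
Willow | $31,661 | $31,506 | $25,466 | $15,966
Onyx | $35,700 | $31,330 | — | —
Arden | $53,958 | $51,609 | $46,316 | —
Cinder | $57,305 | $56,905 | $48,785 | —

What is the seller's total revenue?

Total revenue: $231,580

Merging the schedules and taking the best 5: 57,305 (Cinder-1), 56,905 (Cinder-2), 53,958 (Arden-1), 51,609 (Arden-2), 48,785 (Cinder-3)
First bid not allocated: $46,316.
Allocation: Arden 2, Cinder 3. Every unit priced at $46,316.
Revenue = 5 × 46,316 = $231,580.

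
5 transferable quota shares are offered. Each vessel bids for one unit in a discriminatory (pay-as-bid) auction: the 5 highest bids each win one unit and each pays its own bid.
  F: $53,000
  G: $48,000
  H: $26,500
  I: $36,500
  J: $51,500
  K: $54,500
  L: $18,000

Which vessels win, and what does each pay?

K $54,500, F $53,000, J $51,500, G $48,000, I $36,500

Bids ranked high→low: 54,500 (K), 53,000 (F), 51,500 (J), 48,000 (G), 36,500 (I), 26,500 (H), 18,000 (L)
Winners (5 units): K, F, J, G, I.
Each winner pays its own bid: K $54,500, F $53,000, J $51,500, G $48,000, I $36,500.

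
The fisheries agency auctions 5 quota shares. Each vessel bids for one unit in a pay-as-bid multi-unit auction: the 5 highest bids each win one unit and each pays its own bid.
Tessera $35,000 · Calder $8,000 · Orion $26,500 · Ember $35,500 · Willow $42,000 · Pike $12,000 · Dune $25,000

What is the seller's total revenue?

Ordering the bids: 42,000 (Willow), 35,500 (Ember), 35,000 (Tessera), 26,500 (Orion), 25,000 (Dune), 12,000 (Pike), 8,000 (Calder)
Winners (5 units): Willow, Ember, Tessera, Orion, Dune.
Total revenue = 42,000 + 35,500 + 35,000 + 26,500 + 25,000 = $164,000.

Total revenue: $164,000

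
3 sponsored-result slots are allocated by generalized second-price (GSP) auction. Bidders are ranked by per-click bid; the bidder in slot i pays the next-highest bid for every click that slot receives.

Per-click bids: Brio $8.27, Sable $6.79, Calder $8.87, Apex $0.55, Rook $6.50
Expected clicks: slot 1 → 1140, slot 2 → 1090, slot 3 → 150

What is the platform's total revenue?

Total revenue: $17803.90

Ranked by bid: $8.87 (Calder) > $8.27 (Brio) > $6.79 (Sable) > $6.50 (Rook) > …
Slot 1: Calder pays $8.27 × 1140 = $9427.80
Slot 2: Brio pays $6.79 × 1090 = $7401.10
Slot 3: Sable pays $6.50 × 150 = $975.00
Total = $17803.90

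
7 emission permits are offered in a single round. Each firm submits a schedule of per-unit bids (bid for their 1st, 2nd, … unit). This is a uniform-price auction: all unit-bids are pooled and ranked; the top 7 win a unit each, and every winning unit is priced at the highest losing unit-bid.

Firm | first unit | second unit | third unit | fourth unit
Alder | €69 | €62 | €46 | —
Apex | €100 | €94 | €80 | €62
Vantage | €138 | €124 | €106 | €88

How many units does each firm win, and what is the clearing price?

All unit-bids, highest first — top 7: 138 (Vantage-1), 124 (Vantage-2), 106 (Vantage-3), 100 (Apex-1), 94 (Apex-2), 88 (Vantage-4), 80 (Apex-3)
The (k+1)-th unit-bid is €69.
Allocation: Apex 3, Vantage 4.

Apex 3, Vantage 4; clearing price €69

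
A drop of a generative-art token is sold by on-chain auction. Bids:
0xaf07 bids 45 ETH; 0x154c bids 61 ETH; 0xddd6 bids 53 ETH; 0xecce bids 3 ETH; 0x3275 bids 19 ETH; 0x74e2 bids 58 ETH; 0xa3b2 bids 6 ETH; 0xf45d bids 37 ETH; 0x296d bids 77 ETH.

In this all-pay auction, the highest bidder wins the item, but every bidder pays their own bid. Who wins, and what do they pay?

0x296d pays 77 ETH

Rule: the highest bidder wins the item, but every bidder pays their own bid.
Bids in order: 77 (0x296d) > 61 (0x154c) > 58 (0x74e2) > 53 (0xddd6) > 45 (0xaf07) > 37 (0xf45d) > …
0x296d is highest and takes the item; every bidder forfeits their bid.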